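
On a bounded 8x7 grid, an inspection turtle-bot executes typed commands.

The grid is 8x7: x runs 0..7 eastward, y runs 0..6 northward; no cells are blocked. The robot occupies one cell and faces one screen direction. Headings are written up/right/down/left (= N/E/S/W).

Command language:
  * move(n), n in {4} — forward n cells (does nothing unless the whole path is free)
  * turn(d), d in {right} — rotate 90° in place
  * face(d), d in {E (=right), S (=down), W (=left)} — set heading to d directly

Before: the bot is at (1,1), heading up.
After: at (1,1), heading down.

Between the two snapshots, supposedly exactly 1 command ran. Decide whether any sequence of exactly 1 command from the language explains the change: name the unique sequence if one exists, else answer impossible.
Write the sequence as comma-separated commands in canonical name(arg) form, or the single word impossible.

face(S)

key: parked at (1,1) the whole time — nothing moves the robot
from: at (1,1), heading up
[1] after face(S): at (1,1), heading down
no rival 1-sequence matches.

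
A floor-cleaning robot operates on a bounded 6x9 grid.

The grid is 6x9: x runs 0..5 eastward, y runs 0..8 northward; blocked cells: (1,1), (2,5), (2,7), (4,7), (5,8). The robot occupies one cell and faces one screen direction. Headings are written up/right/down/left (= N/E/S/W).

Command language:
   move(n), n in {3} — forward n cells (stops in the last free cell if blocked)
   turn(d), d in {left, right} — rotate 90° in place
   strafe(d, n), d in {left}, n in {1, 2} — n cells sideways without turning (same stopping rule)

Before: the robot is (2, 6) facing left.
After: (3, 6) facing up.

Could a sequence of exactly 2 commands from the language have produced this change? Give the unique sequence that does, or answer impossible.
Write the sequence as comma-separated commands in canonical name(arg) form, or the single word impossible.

every 2-command combo misses the target.

impossible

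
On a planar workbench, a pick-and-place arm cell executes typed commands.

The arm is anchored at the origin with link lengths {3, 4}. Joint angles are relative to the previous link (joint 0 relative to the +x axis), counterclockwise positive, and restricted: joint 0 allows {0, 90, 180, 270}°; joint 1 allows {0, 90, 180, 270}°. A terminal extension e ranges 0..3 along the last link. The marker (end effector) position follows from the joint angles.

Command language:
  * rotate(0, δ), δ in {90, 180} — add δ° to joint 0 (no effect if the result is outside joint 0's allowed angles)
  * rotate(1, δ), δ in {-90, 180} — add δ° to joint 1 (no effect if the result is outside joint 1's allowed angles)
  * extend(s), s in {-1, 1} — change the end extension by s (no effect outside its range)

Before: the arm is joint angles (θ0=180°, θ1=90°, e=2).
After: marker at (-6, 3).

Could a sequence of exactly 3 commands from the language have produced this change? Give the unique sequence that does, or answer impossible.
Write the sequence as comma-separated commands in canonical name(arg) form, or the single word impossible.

t0: joint angles (θ0=180°, θ1=90°, e=2)
1. rotate(0, 90) → joint angles (θ0=270°, θ1=90°, e=2)
2. rotate(0, 90) → joint angles (θ0=0°, θ1=90°, e=2)
3. rotate(0, 90) → joint angles (θ0=90°, θ1=90°, e=2)
no rival 3-sequence matches.

rotate(0, 90), rotate(0, 90), rotate(0, 90)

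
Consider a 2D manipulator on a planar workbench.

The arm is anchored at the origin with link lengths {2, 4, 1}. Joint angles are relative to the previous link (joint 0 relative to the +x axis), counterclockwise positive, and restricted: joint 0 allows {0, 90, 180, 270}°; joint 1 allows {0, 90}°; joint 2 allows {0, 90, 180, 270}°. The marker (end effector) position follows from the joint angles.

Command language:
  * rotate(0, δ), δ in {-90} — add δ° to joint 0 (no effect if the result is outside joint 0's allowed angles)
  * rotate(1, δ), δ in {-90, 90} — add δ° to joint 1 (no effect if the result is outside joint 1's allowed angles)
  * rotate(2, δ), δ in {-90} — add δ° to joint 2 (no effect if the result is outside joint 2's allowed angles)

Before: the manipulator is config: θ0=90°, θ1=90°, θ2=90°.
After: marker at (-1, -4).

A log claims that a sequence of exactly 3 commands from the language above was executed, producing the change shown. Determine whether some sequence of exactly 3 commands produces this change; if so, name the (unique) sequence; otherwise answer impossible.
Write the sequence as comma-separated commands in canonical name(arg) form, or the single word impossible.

rotate(0, -90), rotate(0, -90), rotate(0, -90)

t0: config: θ0=90°, θ1=90°, θ2=90°
[1] after rotate(0, -90): config: θ0=0°, θ1=90°, θ2=90°
[2] after rotate(0, -90): config: θ0=270°, θ1=90°, θ2=90°
[3] after rotate(0, -90): config: θ0=180°, θ1=90°, θ2=90°
all 64 alternatives checked — unique.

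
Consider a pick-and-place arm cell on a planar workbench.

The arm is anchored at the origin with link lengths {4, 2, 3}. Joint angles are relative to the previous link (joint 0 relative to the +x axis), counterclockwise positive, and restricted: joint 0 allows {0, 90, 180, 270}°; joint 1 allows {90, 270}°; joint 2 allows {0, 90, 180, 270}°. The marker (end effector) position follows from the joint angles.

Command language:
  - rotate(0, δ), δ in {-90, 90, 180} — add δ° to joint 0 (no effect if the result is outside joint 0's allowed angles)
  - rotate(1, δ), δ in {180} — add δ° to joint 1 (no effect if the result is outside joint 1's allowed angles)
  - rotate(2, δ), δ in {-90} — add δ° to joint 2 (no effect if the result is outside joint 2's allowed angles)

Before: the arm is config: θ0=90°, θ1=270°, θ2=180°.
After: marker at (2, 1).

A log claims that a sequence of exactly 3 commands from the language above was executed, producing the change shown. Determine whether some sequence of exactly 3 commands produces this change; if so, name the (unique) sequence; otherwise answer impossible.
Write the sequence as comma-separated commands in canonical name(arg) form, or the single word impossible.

start: config: θ0=90°, θ1=270°, θ2=180°
[1] after rotate(2, -90): config: θ0=90°, θ1=270°, θ2=90°
[2] after rotate(2, -90): config: θ0=90°, θ1=270°, θ2=0°
[3] after rotate(2, -90): config: θ0=90°, θ1=270°, θ2=270°
all 125 alternatives checked — unique.

rotate(2, -90), rotate(2, -90), rotate(2, -90)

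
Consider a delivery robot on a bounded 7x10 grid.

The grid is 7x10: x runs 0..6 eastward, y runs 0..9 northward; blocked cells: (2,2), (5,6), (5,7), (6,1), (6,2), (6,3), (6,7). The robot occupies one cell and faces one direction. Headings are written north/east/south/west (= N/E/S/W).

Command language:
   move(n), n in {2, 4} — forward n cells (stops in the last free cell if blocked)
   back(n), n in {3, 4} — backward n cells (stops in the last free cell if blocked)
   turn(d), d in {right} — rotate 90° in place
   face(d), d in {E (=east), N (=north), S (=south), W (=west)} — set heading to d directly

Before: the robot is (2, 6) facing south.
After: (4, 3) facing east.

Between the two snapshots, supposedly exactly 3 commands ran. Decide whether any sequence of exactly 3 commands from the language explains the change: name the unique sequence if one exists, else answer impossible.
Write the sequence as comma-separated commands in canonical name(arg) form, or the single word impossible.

move(4), face(E), move(2)

key: move(4) is stopped early by the blocked cell at (2,2)
initial: (2, 6) facing south
t=1 move(4) ⇒ (2, 3) facing south
t=2 face(E) ⇒ (2, 3) facing east
t=3 move(2) ⇒ (4, 3) facing east
uniquely the one of 729 3-step routes that fits.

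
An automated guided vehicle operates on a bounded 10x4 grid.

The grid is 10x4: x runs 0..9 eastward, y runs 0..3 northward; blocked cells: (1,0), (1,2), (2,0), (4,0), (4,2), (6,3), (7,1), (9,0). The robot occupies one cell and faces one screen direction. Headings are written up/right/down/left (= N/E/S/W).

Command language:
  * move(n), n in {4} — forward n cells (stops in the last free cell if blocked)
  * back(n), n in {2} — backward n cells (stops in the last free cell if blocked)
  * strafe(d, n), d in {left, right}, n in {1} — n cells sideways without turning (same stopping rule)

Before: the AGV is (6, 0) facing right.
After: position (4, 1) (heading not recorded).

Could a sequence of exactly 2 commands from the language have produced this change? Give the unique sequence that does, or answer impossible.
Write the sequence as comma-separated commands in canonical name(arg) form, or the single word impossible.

key: order matters: swapping strafe(left, 1) and back(2) lands elsewhere
begin: (6, 0) facing right
t=1 strafe(left, 1) ⇒ (6, 1) facing right
t=2 back(2) ⇒ (4, 1) facing right
all 16 alternatives checked — unique.

strafe(left, 1), back(2)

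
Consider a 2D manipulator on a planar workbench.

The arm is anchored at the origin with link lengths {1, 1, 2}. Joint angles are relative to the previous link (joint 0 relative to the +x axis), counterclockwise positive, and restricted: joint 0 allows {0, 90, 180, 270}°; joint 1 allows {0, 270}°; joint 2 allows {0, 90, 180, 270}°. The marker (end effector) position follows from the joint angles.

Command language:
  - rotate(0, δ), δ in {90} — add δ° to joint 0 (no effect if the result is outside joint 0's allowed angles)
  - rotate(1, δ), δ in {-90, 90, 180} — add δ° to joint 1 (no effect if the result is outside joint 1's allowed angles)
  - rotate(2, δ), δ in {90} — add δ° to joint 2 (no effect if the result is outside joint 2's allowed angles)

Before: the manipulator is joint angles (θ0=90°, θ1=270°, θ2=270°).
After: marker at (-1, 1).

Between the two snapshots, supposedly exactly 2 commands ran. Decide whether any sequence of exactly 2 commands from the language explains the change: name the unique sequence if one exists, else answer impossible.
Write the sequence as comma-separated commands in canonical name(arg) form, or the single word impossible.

rotate(0, 90), rotate(0, 90)

start: joint angles (θ0=90°, θ1=270°, θ2=270°)
1. rotate(0, 90) → joint angles (θ0=180°, θ1=270°, θ2=270°)
2. rotate(0, 90) → joint angles (θ0=270°, θ1=270°, θ2=270°)
all 25 alternatives checked — unique.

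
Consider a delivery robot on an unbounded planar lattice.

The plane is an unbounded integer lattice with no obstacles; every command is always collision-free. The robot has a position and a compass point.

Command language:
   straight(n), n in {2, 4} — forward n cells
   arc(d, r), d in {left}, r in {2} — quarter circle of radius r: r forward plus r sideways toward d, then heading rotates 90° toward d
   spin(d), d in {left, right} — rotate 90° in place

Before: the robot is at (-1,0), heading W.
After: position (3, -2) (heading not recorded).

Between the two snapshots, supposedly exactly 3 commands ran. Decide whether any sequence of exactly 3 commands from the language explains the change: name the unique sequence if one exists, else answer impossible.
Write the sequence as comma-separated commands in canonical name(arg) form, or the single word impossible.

key: running straight(2) before spin(left) would end elsewhere — order is forced
begin: at (-1,0), heading W
step 1 (spin(left)): at (-1,0), heading S
step 2 (arc(left, 2)): at (1,-2), heading E
step 3 (straight(2)): at (3,-2), heading E
no other 3-command option fits: unique.

spin(left), arc(left, 2), straight(2)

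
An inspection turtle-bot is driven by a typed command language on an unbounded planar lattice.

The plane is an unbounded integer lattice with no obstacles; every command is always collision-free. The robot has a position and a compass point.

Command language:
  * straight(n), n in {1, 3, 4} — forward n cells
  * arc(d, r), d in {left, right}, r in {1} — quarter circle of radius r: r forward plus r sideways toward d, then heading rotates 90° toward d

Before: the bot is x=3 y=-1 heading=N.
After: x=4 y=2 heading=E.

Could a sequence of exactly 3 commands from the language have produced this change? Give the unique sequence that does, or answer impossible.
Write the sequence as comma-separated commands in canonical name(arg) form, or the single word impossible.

straight(1), straight(1), arc(right, 1)

key: position moved to (4,2) AND the heading swung to E — translation plus rotation needed
initial: x=3 y=-1 heading=N
[1] after straight(1): x=3 y=0 heading=N
[2] after straight(1): x=3 y=1 heading=N
[3] after arc(right, 1): x=4 y=2 heading=E
uniquely the one of 125 3-step routes that fits.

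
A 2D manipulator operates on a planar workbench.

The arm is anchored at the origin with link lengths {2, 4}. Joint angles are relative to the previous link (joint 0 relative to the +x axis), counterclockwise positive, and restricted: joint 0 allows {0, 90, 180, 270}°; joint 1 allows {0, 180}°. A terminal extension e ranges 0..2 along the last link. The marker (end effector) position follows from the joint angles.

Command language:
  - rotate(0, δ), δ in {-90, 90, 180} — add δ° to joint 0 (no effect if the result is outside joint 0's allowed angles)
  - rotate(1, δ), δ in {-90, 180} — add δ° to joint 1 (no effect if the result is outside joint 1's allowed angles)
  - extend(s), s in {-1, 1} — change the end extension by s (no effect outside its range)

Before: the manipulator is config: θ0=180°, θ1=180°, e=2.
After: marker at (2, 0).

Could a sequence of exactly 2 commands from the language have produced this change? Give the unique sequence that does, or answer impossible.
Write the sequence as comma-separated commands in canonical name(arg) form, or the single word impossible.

from: config: θ0=180°, θ1=180°, e=2
step 1 (extend(-1)): config: θ0=180°, θ1=180°, e=1
step 2 (extend(-1)): config: θ0=180°, θ1=180°, e=0
no rival 2-sequence matches.

extend(-1), extend(-1)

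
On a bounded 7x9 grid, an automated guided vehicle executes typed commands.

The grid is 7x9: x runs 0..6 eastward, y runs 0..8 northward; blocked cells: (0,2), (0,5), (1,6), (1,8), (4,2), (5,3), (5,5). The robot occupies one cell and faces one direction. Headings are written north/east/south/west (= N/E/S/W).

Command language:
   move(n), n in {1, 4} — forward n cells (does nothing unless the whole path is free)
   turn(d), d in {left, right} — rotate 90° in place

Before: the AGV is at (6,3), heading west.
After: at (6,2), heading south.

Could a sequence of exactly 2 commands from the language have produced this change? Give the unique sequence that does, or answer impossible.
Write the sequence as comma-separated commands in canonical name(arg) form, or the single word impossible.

turn(left), move(1)

key: cell and facing (now S) both changed — the 2 commands mix motion and turning
start: at (6,3), heading west
1. turn(left) → at (6,3), heading south
2. move(1) → at (6,2), heading south
all 16 alternatives checked — unique.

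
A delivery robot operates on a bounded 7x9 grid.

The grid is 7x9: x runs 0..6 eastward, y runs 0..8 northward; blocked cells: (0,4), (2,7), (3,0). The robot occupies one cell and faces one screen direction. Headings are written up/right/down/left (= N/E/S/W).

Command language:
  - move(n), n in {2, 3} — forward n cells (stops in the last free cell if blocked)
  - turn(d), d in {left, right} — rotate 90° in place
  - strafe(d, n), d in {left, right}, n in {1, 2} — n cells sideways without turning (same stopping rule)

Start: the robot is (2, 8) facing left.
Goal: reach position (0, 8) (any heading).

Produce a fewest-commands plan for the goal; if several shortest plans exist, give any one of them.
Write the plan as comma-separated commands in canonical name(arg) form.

begin: (2, 8) facing left
t=1 move(3) ⇒ (0, 8) facing left
no 0-step plan works, so 1 is optimal.

move(3)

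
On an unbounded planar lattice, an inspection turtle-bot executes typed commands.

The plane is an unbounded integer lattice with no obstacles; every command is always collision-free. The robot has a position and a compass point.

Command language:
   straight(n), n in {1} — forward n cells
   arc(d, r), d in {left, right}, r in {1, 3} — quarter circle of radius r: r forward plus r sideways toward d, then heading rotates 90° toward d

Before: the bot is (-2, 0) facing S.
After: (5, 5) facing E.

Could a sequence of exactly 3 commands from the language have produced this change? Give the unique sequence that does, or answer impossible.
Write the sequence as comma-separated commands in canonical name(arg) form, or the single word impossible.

key: running arc(right, 3) before arc(left, 1) would end elsewhere — order is forced
from: (-2, 0) facing S
[1] after arc(left, 1): (-1, -1) facing E
[2] after arc(left, 3): (2, 2) facing N
[3] after arc(right, 3): (5, 5) facing E
all 125 alternatives checked — unique.

arc(left, 1), arc(left, 3), arc(right, 3)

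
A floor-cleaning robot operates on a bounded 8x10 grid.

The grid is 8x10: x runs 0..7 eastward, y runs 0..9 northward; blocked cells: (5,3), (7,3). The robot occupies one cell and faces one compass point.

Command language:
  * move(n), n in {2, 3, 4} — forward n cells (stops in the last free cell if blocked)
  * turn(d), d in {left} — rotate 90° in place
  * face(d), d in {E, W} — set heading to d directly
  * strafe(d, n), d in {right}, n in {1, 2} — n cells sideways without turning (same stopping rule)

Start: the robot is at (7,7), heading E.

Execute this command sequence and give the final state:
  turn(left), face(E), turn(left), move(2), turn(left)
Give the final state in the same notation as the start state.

start: at (7,7), heading E
step 1 (turn(left)): at (7,7), heading N
step 2 (face(E)): at (7,7), heading E
step 3 (turn(left)): at (7,7), heading N
step 4 (move(2)): at (7,9), heading N
step 5 (turn(left)): at (7,9), heading W

at (7,9), heading W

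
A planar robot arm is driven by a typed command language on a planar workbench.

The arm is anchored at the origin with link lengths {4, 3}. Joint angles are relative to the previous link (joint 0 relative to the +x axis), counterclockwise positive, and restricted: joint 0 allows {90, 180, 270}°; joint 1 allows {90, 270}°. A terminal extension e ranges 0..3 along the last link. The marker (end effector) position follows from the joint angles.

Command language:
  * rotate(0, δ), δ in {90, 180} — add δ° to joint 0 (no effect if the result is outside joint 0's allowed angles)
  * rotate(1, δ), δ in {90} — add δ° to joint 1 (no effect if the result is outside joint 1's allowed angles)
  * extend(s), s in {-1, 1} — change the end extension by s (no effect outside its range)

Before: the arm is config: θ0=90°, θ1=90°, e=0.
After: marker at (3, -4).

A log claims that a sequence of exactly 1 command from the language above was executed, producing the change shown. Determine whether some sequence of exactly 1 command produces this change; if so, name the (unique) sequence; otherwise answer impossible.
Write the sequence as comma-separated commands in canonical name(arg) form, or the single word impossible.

rotate(0, 180)

start: config: θ0=90°, θ1=90°, e=0
[1] after rotate(0, 180): config: θ0=270°, θ1=90°, e=0
no rival 1-sequence matches.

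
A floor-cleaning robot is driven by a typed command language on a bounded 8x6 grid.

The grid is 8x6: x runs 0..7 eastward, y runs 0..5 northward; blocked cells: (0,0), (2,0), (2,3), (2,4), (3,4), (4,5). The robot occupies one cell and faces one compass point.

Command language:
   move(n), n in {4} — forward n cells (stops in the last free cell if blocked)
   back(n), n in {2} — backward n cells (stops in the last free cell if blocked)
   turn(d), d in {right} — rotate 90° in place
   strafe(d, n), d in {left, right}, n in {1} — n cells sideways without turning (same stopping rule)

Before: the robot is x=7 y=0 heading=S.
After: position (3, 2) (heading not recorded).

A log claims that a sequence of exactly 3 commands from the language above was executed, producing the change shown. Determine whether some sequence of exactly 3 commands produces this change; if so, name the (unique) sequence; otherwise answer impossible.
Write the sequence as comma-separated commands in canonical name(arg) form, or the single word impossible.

key: order matters: swapping back(2) and move(4) lands elsewhere
begin: x=7 y=0 heading=S
[1] after back(2): x=7 y=2 heading=S
[2] after turn(right): x=7 y=2 heading=W
[3] after move(4): x=3 y=2 heading=W
no rival 3-sequence matches.

back(2), turn(right), move(4)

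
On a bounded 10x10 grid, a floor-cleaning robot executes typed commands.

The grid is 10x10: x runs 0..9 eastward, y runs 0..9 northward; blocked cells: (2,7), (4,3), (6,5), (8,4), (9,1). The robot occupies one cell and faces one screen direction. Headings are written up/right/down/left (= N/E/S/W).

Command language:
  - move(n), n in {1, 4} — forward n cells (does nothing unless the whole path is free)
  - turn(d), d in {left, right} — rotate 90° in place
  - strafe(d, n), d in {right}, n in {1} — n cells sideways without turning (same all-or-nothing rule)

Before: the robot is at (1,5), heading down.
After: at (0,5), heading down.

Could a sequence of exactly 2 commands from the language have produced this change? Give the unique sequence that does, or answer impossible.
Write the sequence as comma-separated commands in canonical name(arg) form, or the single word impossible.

strafe(right, 1), strafe(right, 1)

key: the second strafe(right, 1) would leave the grid, so it does nothing
from: at (1,5), heading down
[1] after strafe(right, 1): at (0,5), heading down
[2] after strafe(right, 1): at (0,5), heading down
no rival 2-sequence matches.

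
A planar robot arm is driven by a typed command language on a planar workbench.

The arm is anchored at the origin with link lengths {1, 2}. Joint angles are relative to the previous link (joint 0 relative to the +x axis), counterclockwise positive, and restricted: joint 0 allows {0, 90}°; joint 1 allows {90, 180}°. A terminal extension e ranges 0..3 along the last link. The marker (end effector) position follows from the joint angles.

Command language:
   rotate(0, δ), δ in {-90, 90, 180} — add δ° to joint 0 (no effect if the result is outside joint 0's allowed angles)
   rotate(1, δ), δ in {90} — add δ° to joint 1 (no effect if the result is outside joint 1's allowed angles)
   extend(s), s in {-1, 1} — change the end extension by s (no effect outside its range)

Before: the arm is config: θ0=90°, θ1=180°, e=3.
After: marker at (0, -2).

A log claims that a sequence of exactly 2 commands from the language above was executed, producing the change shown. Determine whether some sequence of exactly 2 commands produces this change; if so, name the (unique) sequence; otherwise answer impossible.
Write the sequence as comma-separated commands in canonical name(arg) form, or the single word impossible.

extend(-1), extend(-1)

from: config: θ0=90°, θ1=180°, e=3
t=1 extend(-1) ⇒ config: θ0=90°, θ1=180°, e=2
t=2 extend(-1) ⇒ config: θ0=90°, θ1=180°, e=1
no other 2-command option fits: unique.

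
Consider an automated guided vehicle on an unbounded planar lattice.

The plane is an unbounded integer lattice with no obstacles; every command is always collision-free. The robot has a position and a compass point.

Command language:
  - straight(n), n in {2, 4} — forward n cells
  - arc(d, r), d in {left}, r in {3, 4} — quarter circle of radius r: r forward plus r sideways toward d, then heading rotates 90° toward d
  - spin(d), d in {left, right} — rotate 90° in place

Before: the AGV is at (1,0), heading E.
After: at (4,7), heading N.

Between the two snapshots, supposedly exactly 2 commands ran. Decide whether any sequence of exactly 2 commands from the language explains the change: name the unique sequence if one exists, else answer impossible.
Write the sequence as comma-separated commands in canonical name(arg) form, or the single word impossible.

arc(left, 3), straight(4)

key: cell and facing (now N) both changed — the 2 commands mix motion and turning
from: at (1,0), heading E
step 1 (arc(left, 3)): at (4,3), heading N
step 2 (straight(4)): at (4,7), heading N
all 36 alternatives checked — unique.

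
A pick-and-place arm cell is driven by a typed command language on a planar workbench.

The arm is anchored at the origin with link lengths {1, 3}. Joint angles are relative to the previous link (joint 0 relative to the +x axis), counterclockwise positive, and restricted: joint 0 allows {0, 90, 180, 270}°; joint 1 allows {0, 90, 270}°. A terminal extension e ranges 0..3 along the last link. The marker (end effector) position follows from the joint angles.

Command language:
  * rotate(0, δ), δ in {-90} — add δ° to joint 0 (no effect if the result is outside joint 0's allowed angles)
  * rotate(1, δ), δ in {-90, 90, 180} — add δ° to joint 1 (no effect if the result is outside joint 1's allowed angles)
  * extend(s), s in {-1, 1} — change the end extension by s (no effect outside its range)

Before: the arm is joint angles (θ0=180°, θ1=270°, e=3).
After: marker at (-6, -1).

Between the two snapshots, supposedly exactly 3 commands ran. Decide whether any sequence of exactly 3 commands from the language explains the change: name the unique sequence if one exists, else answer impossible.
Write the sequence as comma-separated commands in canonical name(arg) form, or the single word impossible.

rotate(0, -90), rotate(0, -90), rotate(0, -90)

from: joint angles (θ0=180°, θ1=270°, e=3)
1. rotate(0, -90) → joint angles (θ0=90°, θ1=270°, e=3)
2. rotate(0, -90) → joint angles (θ0=0°, θ1=270°, e=3)
3. rotate(0, -90) → joint angles (θ0=270°, θ1=270°, e=3)
uniquely the one of 216 3-step routes that fits.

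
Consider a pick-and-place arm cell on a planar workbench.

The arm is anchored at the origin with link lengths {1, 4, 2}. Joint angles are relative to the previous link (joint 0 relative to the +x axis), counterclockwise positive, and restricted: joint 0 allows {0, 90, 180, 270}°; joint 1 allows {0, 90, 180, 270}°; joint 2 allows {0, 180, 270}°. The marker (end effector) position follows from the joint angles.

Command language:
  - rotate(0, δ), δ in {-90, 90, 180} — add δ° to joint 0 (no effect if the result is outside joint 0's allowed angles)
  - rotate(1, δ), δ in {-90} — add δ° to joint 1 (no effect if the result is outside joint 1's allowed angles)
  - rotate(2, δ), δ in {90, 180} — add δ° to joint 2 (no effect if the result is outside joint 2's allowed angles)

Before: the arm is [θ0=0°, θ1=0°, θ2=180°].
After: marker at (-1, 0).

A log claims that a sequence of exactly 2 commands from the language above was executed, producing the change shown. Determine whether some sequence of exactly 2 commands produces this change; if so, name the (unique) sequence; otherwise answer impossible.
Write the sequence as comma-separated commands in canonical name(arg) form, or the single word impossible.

rotate(1, -90), rotate(1, -90)

t0: [θ0=0°, θ1=0°, θ2=180°]
t=1 rotate(1, -90) ⇒ [θ0=0°, θ1=270°, θ2=180°]
t=2 rotate(1, -90) ⇒ [θ0=0°, θ1=180°, θ2=180°]
no rival 2-sequence matches.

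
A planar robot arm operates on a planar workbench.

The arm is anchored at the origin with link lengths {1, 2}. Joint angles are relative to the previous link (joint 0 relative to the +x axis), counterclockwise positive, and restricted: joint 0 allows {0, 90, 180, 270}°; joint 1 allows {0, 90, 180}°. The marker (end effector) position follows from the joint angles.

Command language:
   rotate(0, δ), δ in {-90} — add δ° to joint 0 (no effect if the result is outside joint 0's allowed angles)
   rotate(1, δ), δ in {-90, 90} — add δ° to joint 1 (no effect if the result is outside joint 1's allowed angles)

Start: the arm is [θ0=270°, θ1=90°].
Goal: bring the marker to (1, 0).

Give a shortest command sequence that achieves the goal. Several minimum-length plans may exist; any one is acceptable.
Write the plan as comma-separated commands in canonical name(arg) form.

begin: [θ0=270°, θ1=90°]
step 1 (rotate(1, 90)): [θ0=270°, θ1=180°]
step 2 (rotate(0, -90)): [θ0=180°, θ1=180°]
shorter routes all fall short; 2 is best.

rotate(1, 90), rotate(0, -90)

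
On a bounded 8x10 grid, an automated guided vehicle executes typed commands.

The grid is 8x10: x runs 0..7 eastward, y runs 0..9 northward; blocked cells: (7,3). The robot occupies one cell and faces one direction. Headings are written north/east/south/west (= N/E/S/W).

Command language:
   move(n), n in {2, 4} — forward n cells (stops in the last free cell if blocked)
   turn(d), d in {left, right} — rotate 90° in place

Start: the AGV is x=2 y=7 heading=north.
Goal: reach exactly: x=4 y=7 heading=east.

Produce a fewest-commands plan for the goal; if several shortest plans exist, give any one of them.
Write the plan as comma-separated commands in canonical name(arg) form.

turn(right), move(2)

from: x=2 y=7 heading=north
t=1 turn(right) ⇒ x=2 y=7 heading=east
t=2 move(2) ⇒ x=4 y=7 heading=east
nothing shorter than 2 reaches the goal.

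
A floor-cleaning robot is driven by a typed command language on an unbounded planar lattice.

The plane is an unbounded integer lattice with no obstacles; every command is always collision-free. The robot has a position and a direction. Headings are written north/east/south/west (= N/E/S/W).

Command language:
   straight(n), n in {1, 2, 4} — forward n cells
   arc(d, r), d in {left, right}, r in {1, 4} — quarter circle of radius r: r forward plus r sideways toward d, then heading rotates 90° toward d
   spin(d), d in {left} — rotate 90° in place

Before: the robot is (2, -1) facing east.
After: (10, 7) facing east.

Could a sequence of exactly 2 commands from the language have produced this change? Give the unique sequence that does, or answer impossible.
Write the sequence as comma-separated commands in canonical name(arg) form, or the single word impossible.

key: heading stays E — rotations cancel among the 2 commands
start: (2, -1) facing east
1. arc(left, 4) → (6, 3) facing north
2. arc(right, 4) → (10, 7) facing east
all 64 alternatives checked — unique.

arc(left, 4), arc(right, 4)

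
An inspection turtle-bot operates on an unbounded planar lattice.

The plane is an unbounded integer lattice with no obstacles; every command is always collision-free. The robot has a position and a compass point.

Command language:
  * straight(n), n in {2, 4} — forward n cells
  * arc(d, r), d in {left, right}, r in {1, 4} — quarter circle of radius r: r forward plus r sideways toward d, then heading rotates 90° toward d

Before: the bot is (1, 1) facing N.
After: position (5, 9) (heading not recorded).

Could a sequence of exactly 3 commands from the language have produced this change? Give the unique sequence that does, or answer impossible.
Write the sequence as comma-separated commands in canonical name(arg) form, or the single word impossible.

key: running arc(right, 4) before straight(2) would end elsewhere — order is forced
start: (1, 1) facing N
1. straight(2) → (1, 3) facing N
2. straight(2) → (1, 5) facing N
3. arc(right, 4) → (5, 9) facing E
uniquely the one of 216 3-step routes that fits.

straight(2), straight(2), arc(right, 4)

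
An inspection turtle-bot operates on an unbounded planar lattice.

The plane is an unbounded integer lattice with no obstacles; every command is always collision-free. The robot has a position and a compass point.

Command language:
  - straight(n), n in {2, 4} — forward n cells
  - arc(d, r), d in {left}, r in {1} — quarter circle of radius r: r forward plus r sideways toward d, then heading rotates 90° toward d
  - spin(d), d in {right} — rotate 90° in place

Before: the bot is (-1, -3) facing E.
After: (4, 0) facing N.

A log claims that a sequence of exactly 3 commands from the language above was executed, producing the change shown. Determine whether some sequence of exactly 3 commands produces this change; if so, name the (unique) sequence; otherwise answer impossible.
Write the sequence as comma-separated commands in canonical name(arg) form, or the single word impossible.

key: order matters: swapping straight(4) and straight(2) lands elsewhere
start: (-1, -3) facing E
t=1 straight(4) ⇒ (3, -3) facing E
t=2 arc(left, 1) ⇒ (4, -2) facing N
t=3 straight(2) ⇒ (4, 0) facing N
all 64 alternatives checked — unique.

straight(4), arc(left, 1), straight(2)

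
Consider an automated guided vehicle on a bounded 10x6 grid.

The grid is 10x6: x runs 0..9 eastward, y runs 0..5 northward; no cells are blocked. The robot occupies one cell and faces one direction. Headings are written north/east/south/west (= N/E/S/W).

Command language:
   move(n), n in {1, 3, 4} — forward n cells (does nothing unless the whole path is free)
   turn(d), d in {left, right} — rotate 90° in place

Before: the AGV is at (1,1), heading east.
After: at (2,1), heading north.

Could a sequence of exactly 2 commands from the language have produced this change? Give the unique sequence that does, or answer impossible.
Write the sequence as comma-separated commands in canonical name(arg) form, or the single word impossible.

key: position moved to (2,1) AND the heading swung to N — translation plus rotation needed
t0: at (1,1), heading east
[1] after move(1): at (2,1), heading east
[2] after turn(left): at (2,1), heading north
uniquely the one of 25 2-step routes that fits.

move(1), turn(left)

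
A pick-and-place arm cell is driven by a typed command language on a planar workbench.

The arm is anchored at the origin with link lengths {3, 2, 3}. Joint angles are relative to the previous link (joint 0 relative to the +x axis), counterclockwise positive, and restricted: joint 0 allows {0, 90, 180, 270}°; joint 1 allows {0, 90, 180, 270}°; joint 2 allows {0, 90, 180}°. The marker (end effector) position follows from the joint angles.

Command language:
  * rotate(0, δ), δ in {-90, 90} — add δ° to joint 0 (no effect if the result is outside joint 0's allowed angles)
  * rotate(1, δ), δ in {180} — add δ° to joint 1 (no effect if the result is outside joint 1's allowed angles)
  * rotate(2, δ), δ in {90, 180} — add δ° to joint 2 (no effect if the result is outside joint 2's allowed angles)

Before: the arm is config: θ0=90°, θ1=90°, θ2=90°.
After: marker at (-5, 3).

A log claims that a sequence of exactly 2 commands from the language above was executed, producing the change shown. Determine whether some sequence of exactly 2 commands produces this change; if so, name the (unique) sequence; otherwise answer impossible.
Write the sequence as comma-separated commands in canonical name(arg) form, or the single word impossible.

key: order matters: swapping rotate(2, 90) and rotate(2, 180) lands elsewhere
start: config: θ0=90°, θ1=90°, θ2=90°
1. rotate(2, 90) → config: θ0=90°, θ1=90°, θ2=180°
2. rotate(2, 180) → config: θ0=90°, θ1=90°, θ2=0°
no rival 2-sequence matches.

rotate(2, 90), rotate(2, 180)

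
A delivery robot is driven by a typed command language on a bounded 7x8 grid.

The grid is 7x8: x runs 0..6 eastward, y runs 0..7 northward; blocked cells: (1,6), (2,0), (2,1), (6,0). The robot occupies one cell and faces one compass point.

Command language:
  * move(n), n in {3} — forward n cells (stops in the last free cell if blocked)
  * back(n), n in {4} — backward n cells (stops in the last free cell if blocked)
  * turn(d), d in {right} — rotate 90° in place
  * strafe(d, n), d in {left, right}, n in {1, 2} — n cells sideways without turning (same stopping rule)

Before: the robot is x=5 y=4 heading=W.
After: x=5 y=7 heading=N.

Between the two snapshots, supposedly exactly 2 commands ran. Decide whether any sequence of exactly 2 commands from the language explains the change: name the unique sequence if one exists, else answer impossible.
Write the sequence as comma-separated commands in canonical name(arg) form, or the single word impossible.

turn(right), move(3)

key: position moved to (5,7) AND the heading swung to N — translation plus rotation needed
from: x=5 y=4 heading=W
1. turn(right) → x=5 y=4 heading=N
2. move(3) → x=5 y=7 heading=N
uniquely the one of 49 2-step routes that fits.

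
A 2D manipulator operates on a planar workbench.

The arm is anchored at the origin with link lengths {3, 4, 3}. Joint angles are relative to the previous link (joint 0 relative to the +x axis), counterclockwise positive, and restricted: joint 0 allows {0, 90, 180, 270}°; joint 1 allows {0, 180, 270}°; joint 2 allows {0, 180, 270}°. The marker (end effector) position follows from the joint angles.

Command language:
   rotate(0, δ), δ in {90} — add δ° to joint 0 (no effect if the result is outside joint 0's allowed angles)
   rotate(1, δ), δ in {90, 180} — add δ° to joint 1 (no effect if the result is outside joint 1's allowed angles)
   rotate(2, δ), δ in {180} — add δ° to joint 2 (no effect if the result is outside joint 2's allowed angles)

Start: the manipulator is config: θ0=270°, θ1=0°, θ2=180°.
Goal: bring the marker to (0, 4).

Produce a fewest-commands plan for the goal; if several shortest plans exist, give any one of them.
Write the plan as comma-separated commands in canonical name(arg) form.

initial: config: θ0=270°, θ1=0°, θ2=180°
t=1 rotate(0, 90) ⇒ config: θ0=0°, θ1=0°, θ2=180°
t=2 rotate(0, 90) ⇒ config: θ0=90°, θ1=0°, θ2=180°
minimal: 2 command(s), checked below 2.

rotate(0, 90), rotate(0, 90)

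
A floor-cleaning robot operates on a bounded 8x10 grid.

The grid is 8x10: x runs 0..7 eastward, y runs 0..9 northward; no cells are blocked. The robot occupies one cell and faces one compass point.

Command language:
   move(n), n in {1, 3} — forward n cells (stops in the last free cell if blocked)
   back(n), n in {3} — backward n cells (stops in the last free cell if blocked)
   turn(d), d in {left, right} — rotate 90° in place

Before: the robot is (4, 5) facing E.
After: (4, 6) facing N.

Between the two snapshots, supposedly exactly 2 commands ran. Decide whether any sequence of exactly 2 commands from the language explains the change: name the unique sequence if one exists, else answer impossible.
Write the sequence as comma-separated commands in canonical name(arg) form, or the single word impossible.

turn(left), move(1)

key: position moved to (4,6) AND the heading swung to N — translation plus rotation needed
begin: (4, 5) facing E
1. turn(left) → (4, 5) facing N
2. move(1) → (4, 6) facing N
no rival 2-sequence matches.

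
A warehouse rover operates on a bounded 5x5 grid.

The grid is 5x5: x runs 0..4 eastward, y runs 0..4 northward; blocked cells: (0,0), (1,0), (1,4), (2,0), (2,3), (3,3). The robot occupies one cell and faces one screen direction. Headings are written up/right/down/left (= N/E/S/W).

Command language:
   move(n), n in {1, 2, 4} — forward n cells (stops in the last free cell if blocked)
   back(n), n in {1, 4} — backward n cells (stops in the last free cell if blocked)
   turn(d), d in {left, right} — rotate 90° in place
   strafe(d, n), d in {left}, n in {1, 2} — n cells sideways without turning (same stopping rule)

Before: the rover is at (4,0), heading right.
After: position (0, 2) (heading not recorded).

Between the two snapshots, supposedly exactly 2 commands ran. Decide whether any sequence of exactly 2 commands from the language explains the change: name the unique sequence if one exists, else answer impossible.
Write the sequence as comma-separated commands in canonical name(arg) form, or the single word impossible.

key: running back(4) before strafe(left, 2) would end elsewhere — order is forced
begin: at (4,0), heading right
1. strafe(left, 2) → at (4,2), heading right
2. back(4) → at (0,2), heading right
no rival 2-sequence matches.

strafe(left, 2), back(4)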